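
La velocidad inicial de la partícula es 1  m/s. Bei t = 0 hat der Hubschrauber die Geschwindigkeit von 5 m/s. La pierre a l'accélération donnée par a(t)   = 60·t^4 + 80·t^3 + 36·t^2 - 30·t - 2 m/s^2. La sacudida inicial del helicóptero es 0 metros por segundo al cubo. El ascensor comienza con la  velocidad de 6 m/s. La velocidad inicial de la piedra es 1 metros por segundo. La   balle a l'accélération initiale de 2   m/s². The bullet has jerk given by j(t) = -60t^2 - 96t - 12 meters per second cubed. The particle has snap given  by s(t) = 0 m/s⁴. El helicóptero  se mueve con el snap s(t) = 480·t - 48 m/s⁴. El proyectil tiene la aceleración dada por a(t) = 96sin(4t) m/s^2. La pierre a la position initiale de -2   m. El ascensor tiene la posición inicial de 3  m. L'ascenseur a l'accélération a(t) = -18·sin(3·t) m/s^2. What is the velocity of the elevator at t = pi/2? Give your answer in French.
Pour résoudre ceci, nous devons prendre 1 intégrale de notre équation de l'accélération a(t) = -18·sin(3·t). La primitive de l'accélération, avec v(0) = 6, donne la vitesse: v(t) = 6·cos(3·t). Nous avons la vitesse v(t) = 6·cos(3·t). En substituant t = pi/2: v(pi/2) = 0.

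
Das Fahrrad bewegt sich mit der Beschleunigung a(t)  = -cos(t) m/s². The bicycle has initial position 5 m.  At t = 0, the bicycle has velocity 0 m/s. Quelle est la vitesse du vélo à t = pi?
Nous devons intégrer notre équation de l'accélération a(t) = -cos(t) 1 fois. L'intégrale de l'accélération, avec v(0) = 0, donne la vitesse: v(t) = -sin(t). De l'équation de la vitesse v(t) = -sin(t), nous substituons t = pi pour obtenir v = 0.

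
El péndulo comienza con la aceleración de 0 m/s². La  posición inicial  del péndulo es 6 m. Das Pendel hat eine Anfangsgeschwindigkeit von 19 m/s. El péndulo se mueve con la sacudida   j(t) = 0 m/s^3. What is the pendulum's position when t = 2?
We need to integrate our jerk equation j(t) = 0 3 times. The antiderivative of jerk is acceleration. Using a(0) = 0, we get a(t) = 0. Integrating acceleration and using the initial condition v(0) = 19, we get v(t) = 19. Integrating velocity and using the initial condition x(0) = 6, we get x(t) = 19·t + 6. From the given position equation x(t) = 19·t + 6, we substitute t = 2 to get x = 44.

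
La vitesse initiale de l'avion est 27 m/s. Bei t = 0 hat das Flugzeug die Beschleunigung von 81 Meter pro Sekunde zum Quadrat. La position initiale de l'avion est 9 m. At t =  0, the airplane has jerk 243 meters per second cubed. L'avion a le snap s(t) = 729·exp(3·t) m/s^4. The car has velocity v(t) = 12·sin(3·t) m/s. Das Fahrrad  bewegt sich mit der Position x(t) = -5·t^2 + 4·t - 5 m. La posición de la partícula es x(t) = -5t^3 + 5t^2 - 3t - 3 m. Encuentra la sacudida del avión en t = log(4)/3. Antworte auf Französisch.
Nous devons intégrer notre équation du snap s(t) = 729·exp(3·t) 1 fois. En prenant ∫s(t)dt et en appliquant j(0) = 243, nous trouvons j(t) = 243·exp(3·t). En utilisant j(t) = 243·exp(3·t) et en substituant t = log(4)/3, nous trouvons j = 972.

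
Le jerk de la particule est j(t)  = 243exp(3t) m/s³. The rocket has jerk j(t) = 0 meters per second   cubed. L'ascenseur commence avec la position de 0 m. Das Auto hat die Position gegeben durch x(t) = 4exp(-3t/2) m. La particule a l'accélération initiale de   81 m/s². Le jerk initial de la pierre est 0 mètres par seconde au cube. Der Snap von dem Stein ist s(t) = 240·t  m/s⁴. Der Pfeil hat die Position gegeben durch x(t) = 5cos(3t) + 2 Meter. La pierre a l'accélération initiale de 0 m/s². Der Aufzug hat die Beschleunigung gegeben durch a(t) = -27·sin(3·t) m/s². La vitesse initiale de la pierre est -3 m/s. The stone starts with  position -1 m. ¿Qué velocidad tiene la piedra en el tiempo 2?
Partiendo del snap s(t) = 240·t, tomamos 3 integrales. La integral del snap es la sacudida. Usando j(0) = 0, obtenemos j(t) = 120·t^2. Integrando la sacudida y usando la condición inicial a(0) = 0, obtenemos a(t) = 40·t^3. La integral de la aceleración, con v(0) = -3, da la velocidad: v(t) = 10·t^4 - 3. Tenemos la velocidad v(t) = 10·t^4 - 3. Sustituyendo t = 2: v(2) = 157.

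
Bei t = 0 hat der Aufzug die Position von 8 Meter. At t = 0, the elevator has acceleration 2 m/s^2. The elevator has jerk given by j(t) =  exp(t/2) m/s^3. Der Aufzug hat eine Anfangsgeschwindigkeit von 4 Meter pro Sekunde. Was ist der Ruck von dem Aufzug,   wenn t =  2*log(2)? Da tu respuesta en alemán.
Mit j(t) = exp(t/2) und Einsetzen von t = 2*log(2), finden wir j = 2.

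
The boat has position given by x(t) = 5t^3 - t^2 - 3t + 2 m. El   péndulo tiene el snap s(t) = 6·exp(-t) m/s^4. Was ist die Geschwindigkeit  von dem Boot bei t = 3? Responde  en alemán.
Wir müssen unsere Gleichung für die Position x(t) = 5·t^3 - t^2 - 3·t + 2 1-mal ableiten. Mit d/dt von x(t) finden wir v(t) = 15·t^2 - 2·t - 3. Wir haben die Geschwindigkeit v(t) = 15·t^2 - 2·t - 3. Durch Einsetzen von t = 3: v(3) = 126.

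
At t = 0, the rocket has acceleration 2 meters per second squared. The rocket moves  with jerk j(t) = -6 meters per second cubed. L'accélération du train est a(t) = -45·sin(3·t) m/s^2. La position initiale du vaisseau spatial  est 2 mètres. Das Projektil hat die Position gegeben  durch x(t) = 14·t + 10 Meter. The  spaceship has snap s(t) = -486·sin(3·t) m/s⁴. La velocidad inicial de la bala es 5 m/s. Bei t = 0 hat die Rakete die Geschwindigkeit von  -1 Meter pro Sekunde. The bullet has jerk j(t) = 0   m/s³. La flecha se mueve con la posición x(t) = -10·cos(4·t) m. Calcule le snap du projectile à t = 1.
Pour résoudre ceci, nous devons prendre 4 dérivées de notre équation de la position x(t) = 14·t + 10. En prenant d/dt de x(t), nous trouvons v(t) = 14. La dérivée de la vitesse donne l'accélération: a(t) = 0. En prenant d/dt de a(t), nous trouvons j(t) = 0. En prenant d/dt de j(t), nous trouvons s(t) = 0. Nous avons le snap s(t) = 0. En substituant t = 1: s(1) = 0.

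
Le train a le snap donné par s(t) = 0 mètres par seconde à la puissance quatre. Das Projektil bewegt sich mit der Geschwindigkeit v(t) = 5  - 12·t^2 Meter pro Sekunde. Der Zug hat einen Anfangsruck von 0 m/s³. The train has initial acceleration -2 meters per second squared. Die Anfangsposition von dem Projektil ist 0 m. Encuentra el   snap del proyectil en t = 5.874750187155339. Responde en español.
Debemos derivar nuestra ecuación de la velocidad v(t) = 5 - 12·t^2 3 veces. Tomando d/dt de v(t), encontramos a(t) = -24·t. Derivando la aceleración, obtenemos la sacudida: j(t) = -24. Derivando la sacudida, obtenemos el snap: s(t) = 0. De la ecuación del snap s(t) = 0, sustituimos t = 5.874750187155339 para obtener s = 0.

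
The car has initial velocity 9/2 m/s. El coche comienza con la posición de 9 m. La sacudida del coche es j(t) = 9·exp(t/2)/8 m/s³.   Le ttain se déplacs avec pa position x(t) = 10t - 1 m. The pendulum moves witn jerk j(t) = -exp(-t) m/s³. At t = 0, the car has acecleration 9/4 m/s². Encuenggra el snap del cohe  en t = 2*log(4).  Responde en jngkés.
To solve this, we need to take 1 derivative of our jerk equation j(t) = 9·exp(t/2)/8. The derivative of jerk gives snap: s(t) = 9·exp(t/2)/16. From the given snap equation s(t) = 9·exp(t/2)/16, we substitute t = 2*log(4) to get s = 9/4.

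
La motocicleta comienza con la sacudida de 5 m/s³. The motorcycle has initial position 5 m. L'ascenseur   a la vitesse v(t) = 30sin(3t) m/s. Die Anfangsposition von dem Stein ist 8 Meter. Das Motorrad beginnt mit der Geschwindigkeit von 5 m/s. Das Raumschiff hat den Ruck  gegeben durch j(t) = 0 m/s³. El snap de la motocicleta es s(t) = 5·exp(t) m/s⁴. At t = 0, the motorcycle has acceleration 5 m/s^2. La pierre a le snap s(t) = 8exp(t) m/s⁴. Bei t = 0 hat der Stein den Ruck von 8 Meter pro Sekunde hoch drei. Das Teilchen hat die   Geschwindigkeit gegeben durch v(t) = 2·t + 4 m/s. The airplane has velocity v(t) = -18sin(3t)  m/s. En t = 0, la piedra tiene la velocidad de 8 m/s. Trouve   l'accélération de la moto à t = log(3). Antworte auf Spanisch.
Necesitamos integrar nuestra ecuación del snap s(t) = 5·exp(t) 2 veces. Integrando el snap y usando la condición inicial j(0) = 5, obtenemos j(t) = 5·exp(t). La antiderivada de la sacudida es la aceleración. Usando a(0) = 5, obtenemos a(t) = 5·exp(t). Usando a(t) = 5·exp(t) y sustituyendo t = log(3), encontramos a = 15.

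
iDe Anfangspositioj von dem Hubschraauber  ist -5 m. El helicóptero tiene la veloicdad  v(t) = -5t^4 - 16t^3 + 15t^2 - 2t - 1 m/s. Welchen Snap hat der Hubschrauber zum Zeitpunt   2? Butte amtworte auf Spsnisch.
Para resolver esto, necesitamos tomar 3 derivadas de nuestra ecuación de la velocidad v(t) = -5·t^4 - 16·t^3 + 15·t^2 - 2·t - 1. La derivada de la velocidad da la aceleración: a(t) = -20·t^3 - 48·t^2 + 30·t - 2. La derivada de la aceleración da la sacudida: j(t) = -60·t^2 - 96·t + 30. Derivando la sacudida, obtenemos el snap: s(t) = -120·t - 96. Tenemos el snap s(t) = -120·t - 96. Sustituyendo t = 2: s(2) = -336.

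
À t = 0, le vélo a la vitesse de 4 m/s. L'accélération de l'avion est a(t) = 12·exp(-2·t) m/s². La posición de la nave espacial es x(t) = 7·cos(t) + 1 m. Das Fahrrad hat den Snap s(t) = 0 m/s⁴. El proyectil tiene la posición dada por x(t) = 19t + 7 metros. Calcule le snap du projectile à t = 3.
Nous devons dériver notre équation de la position x(t) = 19·t + 7 4 fois. En dérivant la position, nous obtenons la vitesse: v(t) = 19. En prenant d/dt de v(t), nous trouvons a(t) = 0. En prenant d/dt de a(t), nous trouvons j(t) = 0. En dérivant le jerk, nous obtenons le snap: s(t) = 0. En utilisant s(t) = 0 et en substituant t = 3, nous trouvons s = 0.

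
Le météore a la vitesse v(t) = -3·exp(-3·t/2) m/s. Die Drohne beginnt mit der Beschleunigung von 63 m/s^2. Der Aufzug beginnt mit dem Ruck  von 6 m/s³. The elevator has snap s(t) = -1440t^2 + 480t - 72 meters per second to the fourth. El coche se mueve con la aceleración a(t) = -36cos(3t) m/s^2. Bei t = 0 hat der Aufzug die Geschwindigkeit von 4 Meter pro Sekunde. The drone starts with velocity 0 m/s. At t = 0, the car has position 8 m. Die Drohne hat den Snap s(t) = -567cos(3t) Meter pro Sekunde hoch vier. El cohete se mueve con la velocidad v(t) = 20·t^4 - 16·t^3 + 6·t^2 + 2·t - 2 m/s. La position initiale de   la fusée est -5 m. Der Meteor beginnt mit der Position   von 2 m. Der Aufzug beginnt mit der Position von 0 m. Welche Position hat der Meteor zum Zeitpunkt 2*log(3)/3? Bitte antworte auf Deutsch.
Ausgehend von der Geschwindigkeit v(t) = -3·exp(-3·t/2), nehmen wir 1 Stammfunktion. Durch Integration von der Geschwindigkeit und Verwendung der Anfangsbedingung x(0) = 2, erhalten wir x(t) = 2·exp(-3·t/2). Aus der Gleichung für die Position x(t) = 2·exp(-3·t/2), setzen wir t = 2*log(3)/3 ein und erhalten x = 2/3.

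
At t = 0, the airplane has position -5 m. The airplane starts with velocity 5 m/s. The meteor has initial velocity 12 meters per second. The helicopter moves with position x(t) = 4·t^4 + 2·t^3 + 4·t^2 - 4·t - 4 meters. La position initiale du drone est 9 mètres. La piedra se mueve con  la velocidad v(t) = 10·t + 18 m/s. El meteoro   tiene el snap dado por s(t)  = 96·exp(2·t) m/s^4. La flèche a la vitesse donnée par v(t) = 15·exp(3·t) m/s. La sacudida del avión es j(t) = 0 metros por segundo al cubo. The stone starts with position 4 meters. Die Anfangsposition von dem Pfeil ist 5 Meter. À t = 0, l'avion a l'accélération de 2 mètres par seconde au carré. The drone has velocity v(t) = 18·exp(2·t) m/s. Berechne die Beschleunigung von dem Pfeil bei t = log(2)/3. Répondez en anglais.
To solve this, we need to take 1 derivative of our velocity equation v(t) = 15·exp(3·t). The derivative of velocity gives acceleration: a(t) = 45·exp(3·t). From the given acceleration equation a(t) = 45·exp(3·t), we substitute t = log(2)/3 to get a = 90.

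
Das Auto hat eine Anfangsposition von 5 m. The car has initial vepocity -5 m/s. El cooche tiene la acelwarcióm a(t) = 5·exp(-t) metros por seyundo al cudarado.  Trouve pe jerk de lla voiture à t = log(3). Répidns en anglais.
To solve this, we need to take 1 derivative of our acceleration equation a(t) = 5·exp(-t). Taking d/dt of a(t), we find j(t) = -5·exp(-t). From the given jerk equation j(t) = -5·exp(-t), we substitute t = log(3) to get j = -5/3.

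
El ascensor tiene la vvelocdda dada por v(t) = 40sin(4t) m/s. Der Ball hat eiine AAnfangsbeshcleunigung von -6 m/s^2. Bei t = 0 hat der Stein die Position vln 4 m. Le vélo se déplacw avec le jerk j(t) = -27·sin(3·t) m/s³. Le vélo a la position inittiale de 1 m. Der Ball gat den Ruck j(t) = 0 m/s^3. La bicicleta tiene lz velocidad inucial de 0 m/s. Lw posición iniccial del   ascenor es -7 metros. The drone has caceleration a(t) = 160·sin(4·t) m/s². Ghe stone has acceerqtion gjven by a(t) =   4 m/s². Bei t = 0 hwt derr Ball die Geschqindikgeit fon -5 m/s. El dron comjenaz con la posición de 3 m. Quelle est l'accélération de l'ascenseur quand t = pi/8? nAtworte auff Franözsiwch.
En partant de la vitesse v(t) = 40·sin(4·t), nous prenons 1 dérivée. En prenant d/dt de v(t), nous trouvons a(t) = 160·cos(4·t). De l'équation de l'accélération a(t) = 160·cos(4·t), nous substituons t = pi/8 pour obtenir a = 0.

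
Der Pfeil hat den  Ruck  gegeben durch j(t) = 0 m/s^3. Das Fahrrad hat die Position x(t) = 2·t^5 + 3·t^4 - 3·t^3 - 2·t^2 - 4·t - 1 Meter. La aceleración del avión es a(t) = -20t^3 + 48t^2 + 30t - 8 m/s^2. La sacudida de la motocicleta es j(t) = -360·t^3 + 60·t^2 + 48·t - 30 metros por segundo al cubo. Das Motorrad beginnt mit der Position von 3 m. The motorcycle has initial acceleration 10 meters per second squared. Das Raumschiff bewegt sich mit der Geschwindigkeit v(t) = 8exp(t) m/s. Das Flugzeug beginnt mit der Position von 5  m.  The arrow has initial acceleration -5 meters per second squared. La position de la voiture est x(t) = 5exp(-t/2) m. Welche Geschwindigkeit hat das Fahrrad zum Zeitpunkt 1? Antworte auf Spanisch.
Debemos derivar nuestra ecuación de la posición x(t) = 2·t^5 + 3·t^4 - 3·t^3 - 2·t^2 - 4·t - 1 1 vez. Tomando d/dt de x(t), encontramos v(t) = 10·t^4 + 12·t^3 - 9·t^2 - 4·t - 4. Usando v(t) = 10·t^4 + 12·t^3 - 9·t^2 - 4·t - 4 y sustituyendo t = 1, encontramos v = 5.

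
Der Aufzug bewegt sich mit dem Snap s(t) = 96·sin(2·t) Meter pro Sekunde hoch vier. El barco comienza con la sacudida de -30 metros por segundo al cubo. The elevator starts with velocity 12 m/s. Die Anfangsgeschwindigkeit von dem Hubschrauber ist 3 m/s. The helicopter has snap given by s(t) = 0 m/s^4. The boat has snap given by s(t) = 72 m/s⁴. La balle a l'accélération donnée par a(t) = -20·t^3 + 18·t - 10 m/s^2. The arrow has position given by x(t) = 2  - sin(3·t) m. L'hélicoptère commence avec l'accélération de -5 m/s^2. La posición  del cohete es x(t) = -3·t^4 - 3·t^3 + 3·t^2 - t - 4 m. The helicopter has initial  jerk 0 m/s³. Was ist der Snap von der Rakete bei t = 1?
Wir müssen unsere Gleichung für die Position x(t) = -3·t^4 - 3·t^3 + 3·t^2 - t - 4 4-mal ableiten. Mit d/dt von x(t) finden wir v(t) = -12·t^3 - 9·t^2 + 6·t - 1. Die Ableitung von der Geschwindigkeit ergibt die Beschleunigung: a(t) = -36·t^2 - 18·t + 6. Die Ableitung von der Beschleunigung ergibt den Ruck: j(t) = -72·t - 18. Mit d/dt von j(t) finden wir s(t) = -72. Mit s(t) = -72 und Einsetzen von t = 1, finden wir s = -72.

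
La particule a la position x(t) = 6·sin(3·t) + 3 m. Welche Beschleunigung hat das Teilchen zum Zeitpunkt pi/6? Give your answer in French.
Pour résoudre ceci, nous devons prendre 2 dérivées de notre équation de la position x(t) = 6·sin(3·t) + 3. En dérivant la position, nous obtenons la vitesse: v(t) = 18·cos(3·t). La dérivée de la vitesse donne l'accélération: a(t) = -54·sin(3·t). En utilisant a(t) = -54·sin(3·t) et en substituant t = pi/6, nous trouvons a = -54.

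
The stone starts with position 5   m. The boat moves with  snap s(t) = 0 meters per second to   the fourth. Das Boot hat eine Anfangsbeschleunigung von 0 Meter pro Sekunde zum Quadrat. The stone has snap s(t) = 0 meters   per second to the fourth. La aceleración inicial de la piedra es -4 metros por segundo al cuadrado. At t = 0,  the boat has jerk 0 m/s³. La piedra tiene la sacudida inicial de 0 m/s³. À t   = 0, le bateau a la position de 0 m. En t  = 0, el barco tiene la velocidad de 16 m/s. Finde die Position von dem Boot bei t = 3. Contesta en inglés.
To find the answer, we compute 4 antiderivatives of s(t) = 0. The antiderivative of snap is jerk. Using j(0) = 0, we get j(t) = 0. Integrating jerk and using the initial condition a(0) = 0, we get a(t) = 0. Taking ∫a(t)dt and applying v(0) = 16, we find v(t) = 16. The integral of velocity is position. Using x(0) = 0, we get x(t) = 16·t. Using x(t) = 16·t and substituting t = 3, we find x = 48.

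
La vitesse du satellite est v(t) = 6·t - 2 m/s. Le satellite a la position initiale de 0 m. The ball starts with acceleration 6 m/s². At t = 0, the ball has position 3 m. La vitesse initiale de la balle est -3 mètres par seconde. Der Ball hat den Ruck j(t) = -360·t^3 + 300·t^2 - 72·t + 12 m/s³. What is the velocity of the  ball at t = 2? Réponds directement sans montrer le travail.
v(2) = -239.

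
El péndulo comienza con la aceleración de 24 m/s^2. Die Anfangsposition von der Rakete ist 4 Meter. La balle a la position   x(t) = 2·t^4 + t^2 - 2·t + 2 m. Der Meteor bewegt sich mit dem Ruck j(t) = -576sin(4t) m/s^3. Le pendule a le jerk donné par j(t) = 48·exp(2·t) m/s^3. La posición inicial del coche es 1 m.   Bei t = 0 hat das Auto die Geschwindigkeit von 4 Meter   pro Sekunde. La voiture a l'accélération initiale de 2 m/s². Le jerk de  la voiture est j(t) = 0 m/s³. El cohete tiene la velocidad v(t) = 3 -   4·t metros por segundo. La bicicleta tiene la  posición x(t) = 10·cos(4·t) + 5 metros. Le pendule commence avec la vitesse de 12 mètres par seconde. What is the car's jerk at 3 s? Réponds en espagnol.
Tenemos la sacudida j(t) = 0. Sustituyendo t = 3: j(3) = 0.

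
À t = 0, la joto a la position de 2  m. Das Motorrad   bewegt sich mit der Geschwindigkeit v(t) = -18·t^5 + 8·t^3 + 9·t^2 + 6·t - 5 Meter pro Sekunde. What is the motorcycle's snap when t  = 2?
Starting from velocity v(t) = -18·t^5 + 8·t^3 + 9·t^2 + 6·t - 5, we take 3 derivatives. Taking d/dt of v(t), we find a(t) = -90·t^4 + 24·t^2 + 18·t + 6. The derivative of acceleration gives jerk: j(t) = -360·t^3 + 48·t + 18. The derivative of jerk gives snap: s(t) = 48 - 1080·t^2. Using s(t) = 48 - 1080·t^2 and substituting t = 2, we find s = -4272.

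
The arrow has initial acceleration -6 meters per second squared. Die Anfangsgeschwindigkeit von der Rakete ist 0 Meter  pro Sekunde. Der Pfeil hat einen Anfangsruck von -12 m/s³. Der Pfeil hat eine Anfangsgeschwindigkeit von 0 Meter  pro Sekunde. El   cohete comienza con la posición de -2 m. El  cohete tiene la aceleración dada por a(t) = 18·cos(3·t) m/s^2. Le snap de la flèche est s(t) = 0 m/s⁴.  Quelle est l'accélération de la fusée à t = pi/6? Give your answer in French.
De l'équation de l'accélération a(t) = 18·cos(3·t), nous substituons t = pi/6 pour obtenir a = 0.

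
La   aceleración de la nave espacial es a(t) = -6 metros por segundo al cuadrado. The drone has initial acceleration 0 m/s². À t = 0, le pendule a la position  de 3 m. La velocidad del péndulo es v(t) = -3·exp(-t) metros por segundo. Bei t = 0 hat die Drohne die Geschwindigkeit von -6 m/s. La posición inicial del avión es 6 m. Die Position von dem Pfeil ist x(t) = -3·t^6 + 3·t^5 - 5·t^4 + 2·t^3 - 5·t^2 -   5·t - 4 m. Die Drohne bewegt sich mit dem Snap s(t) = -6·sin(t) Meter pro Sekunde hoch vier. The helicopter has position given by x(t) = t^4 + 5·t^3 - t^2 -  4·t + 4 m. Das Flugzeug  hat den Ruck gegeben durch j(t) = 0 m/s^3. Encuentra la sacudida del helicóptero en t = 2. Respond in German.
Wir müssen unsere Gleichung für die Position x(t) = t^4 + 5·t^3 - t^2 - 4·t + 4 3-mal ableiten. Durch Ableiten von der Position erhalten wir die Geschwindigkeit: v(t) = 4·t^3 + 15·t^2 - 2·t - 4. Durch Ableiten von der Geschwindigkeit erhalten wir die Beschleunigung: a(t) = 12·t^2 + 30·t - 2. Die Ableitung von der Beschleunigung ergibt den Ruck: j(t) = 24·t + 30. Wir haben den Ruck j(t) = 24·t + 30. Durch Einsetzen von t = 2: j(2) = 78.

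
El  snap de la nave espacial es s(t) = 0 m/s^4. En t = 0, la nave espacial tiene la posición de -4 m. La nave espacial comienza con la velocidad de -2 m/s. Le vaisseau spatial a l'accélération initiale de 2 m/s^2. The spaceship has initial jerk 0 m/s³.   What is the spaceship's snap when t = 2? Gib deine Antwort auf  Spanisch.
Tenemos el snap s(t) = 0. Sustituyendo t = 2: s(2) = 0.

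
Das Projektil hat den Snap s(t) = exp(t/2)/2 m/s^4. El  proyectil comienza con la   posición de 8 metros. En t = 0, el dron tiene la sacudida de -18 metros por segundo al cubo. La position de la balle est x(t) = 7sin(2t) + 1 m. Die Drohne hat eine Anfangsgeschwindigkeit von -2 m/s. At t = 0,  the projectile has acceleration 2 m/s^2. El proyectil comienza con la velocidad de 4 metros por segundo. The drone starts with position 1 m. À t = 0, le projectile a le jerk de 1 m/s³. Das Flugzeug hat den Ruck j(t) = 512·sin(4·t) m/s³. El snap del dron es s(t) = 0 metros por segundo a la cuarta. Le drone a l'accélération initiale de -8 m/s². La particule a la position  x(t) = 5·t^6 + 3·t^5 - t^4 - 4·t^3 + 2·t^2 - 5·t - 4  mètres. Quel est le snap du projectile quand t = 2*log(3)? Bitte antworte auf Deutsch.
Wir haben den Snap s(t) = exp(t/2)/2. Durch Einsetzen von t = 2*log(3): s(2*log(3)) = 3/2.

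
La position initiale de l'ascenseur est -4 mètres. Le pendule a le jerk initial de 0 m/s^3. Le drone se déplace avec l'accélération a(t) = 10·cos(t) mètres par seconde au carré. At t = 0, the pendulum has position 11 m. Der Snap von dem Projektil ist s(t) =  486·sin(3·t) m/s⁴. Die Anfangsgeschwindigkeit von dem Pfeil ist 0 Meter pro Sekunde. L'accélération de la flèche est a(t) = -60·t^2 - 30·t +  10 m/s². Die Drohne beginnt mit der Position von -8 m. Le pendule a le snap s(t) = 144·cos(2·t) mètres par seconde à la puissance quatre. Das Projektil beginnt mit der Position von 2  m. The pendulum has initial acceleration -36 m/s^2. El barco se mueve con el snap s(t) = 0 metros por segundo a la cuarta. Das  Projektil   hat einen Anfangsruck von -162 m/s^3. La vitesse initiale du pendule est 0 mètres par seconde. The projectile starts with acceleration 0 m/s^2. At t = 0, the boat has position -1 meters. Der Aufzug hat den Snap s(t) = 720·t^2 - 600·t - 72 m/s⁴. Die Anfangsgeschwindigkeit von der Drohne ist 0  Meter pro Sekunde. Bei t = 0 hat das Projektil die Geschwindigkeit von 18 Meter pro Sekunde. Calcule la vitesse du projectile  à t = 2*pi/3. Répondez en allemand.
Ausgehend von dem Snap s(t) = 486·sin(3·t), nehmen wir 3 Integrale. Durch Integration von dem Snap und Verwendung der Anfangsbedingung j(0) = -162, erhalten wir j(t) = -162·cos(3·t). Das Integral von dem Ruck, mit a(0) = 0, ergibt die Beschleunigung: a(t) = -54·sin(3·t). Die Stammfunktion von der Beschleunigung ist die Geschwindigkeit. Mit v(0) = 18 erhalten wir v(t) = 18·cos(3·t). Mit v(t) = 18·cos(3·t) und Einsetzen von t = 2*pi/3, finden wir v = 18.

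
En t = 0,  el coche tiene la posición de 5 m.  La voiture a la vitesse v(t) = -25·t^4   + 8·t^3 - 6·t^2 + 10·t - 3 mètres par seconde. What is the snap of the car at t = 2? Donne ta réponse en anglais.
To solve this, we need to take 3 derivatives of our velocity equation v(t) = -25·t^4 + 8·t^3 - 6·t^2 + 10·t - 3. Differentiating velocity, we get acceleration: a(t) = -100·t^3 + 24·t^2 - 12·t + 10. The derivative of acceleration gives jerk: j(t) = -300·t^2 + 48·t - 12. The derivative of jerk gives snap: s(t) = 48 - 600·t. From the given snap equation s(t) = 48 - 600·t, we substitute t = 2 to get s = -1152.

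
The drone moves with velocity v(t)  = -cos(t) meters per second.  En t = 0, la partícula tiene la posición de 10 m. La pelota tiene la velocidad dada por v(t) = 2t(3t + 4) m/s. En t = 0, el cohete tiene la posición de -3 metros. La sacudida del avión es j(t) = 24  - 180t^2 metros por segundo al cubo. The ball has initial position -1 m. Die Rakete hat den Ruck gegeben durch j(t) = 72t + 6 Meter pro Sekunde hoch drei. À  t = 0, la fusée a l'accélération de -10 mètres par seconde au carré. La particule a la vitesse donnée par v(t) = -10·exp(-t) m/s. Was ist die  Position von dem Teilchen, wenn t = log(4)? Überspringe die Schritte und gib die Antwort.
x(log(4)) = 5/2.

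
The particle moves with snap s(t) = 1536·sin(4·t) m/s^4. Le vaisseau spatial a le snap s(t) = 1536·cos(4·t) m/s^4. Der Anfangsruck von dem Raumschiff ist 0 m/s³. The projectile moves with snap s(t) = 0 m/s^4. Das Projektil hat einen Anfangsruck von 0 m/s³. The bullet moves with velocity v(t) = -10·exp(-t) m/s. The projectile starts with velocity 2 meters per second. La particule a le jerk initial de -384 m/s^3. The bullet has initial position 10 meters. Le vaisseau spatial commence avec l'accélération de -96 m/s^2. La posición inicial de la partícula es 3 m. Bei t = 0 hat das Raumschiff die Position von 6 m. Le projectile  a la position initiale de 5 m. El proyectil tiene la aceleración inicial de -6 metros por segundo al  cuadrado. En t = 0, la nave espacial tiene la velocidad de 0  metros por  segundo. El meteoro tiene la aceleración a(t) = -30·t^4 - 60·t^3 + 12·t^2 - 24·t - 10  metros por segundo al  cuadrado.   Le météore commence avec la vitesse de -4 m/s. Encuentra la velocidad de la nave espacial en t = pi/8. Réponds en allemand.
Wir müssen unsere Gleichung für den Snap s(t) = 1536·cos(4·t) 3-mal integrieren. Das Integral von dem Snap, mit j(0) = 0, ergibt den Ruck: j(t) = 384·sin(4·t). Das Integral von dem Ruck ist die Beschleunigung. Mit a(0) = -96 erhalten wir a(t) = -96·cos(4·t). Mit ∫a(t)dt und Anwendung von v(0) = 0, finden wir v(t) = -24·sin(4·t). Wir haben die Geschwindigkeit v(t) = -24·sin(4·t). Durch Einsetzen von t = pi/8: v(pi/8) = -24.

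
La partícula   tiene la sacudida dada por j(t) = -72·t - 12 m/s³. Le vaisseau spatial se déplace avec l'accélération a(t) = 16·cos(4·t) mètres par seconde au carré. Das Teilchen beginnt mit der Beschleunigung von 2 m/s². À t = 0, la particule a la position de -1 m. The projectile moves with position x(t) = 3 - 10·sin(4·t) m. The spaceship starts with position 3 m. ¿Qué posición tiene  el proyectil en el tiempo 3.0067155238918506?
Tenemos la posición x(t) = 3 - 10·sin(4·t). Sustituyendo t = 3.0067155238918506: x(3.0067155238918506) = 8.13714381875314.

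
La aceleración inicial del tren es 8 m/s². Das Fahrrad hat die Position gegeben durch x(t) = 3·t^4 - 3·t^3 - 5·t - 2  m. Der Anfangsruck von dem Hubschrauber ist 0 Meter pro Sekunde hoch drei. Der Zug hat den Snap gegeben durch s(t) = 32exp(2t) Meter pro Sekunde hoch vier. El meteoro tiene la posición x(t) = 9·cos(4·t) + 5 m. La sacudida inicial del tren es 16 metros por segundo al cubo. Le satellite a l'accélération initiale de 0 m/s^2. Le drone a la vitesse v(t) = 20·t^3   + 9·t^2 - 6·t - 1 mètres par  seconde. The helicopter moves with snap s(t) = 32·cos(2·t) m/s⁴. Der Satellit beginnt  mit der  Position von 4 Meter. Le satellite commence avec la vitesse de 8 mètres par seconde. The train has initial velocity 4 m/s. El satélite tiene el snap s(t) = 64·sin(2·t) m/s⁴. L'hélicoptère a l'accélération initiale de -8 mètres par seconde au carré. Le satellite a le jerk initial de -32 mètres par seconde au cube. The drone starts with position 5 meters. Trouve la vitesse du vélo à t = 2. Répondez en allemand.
Wir müssen unsere Gleichung für die Position x(t) = 3·t^4 - 3·t^3 - 5·t - 2 1-mal ableiten. Die Ableitung von der Position ergibt die Geschwindigkeit: v(t) = 12·t^3 - 9·t^2 - 5. Aus der Gleichung für die Geschwindigkeit v(t) = 12·t^3 - 9·t^2 - 5, setzen wir t = 2 ein und erhalten v = 55.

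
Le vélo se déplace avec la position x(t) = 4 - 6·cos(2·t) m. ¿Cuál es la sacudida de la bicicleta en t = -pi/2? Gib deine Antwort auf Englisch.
Starting from position x(t) = 4 - 6·cos(2·t), we take 3 derivatives. Taking d/dt of x(t), we find v(t) = 12·sin(2·t). The derivative of velocity gives acceleration: a(t) = 24·cos(2·t). Differentiating acceleration, we get jerk: j(t) = -48·sin(2·t). Using j(t) = -48·sin(2·t) and substituting t = -pi/2, we find j = 0.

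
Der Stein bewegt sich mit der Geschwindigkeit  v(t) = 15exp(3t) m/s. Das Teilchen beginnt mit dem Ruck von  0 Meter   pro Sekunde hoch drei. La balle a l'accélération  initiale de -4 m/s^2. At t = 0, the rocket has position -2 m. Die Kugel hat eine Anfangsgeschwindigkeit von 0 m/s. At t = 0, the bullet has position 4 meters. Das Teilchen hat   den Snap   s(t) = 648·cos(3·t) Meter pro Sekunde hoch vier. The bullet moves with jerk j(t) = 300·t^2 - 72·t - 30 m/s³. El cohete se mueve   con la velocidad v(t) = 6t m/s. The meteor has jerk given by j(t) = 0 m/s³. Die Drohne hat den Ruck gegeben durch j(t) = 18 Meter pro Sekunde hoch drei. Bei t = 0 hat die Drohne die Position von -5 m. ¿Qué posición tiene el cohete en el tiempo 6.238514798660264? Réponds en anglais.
We must find the antiderivative of our velocity equation v(t) = 6·t 1 time. Integrating velocity and using the initial condition x(0) = -2, we get x(t) = 3·t^2 - 2. We have position x(t) = 3·t^2 - 2. Substituting t = 6.238514798660264: x(6.238514798660264) = 114.757200679309.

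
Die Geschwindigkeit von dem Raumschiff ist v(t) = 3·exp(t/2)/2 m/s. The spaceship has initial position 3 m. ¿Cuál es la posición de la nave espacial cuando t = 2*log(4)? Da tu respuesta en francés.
Pour résoudre ceci, nous devons prendre 1 primitive de notre équation de la vitesse v(t) = 3·exp(t/2)/2. L'intégrale de la vitesse est la position. En utilisant x(0) = 3, nous obtenons x(t) = 3·exp(t/2). Nous avons la position x(t) = 3·exp(t/2). En substituant t = 2*log(4): x(2*log(4)) = 12.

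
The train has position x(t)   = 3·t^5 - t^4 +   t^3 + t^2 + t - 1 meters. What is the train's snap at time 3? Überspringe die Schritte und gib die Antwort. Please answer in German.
Der Snap bei t = 3 ist s = 1056.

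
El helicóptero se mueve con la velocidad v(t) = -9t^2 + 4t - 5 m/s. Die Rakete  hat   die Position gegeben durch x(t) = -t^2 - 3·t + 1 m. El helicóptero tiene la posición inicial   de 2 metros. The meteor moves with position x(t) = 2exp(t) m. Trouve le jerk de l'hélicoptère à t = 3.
Nous devons dériver notre équation de la vitesse v(t) = -9·t^2 + 4·t - 5 2 fois. En dérivant la vitesse, nous obtenons l'accélération: a(t) = 4 - 18·t. En dérivant l'accélération, nous obtenons le jerk: j(t) = -18. En utilisant j(t) = -18 et en substituant t = 3, nous trouvons j = -18.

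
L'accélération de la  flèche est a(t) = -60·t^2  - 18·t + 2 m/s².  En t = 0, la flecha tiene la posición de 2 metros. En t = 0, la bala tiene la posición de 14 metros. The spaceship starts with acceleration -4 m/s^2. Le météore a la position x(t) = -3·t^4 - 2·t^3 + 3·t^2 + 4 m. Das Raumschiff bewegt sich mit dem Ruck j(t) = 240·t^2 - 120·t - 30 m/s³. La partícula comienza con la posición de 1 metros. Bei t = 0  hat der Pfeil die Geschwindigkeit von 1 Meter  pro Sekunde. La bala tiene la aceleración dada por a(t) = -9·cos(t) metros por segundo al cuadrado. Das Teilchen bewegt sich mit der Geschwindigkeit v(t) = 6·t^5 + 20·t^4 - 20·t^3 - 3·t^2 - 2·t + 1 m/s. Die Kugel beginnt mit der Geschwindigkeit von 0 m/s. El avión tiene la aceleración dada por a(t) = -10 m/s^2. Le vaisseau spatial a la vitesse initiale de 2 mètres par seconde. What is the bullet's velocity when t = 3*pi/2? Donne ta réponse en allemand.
Um dies zu lösen, müssen wir 1 Stammfunktion unserer Gleichung für die Beschleunigung a(t) = -9·cos(t) finden. Mit ∫a(t)dt und Anwendung von v(0) = 0, finden wir v(t) = -9·sin(t). Mit v(t) = -9·sin(t) und Einsetzen von t = 3*pi/2, finden wir v = 9.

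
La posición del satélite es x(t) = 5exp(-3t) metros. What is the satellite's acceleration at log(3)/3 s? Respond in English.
Starting from position x(t) = 5·exp(-3·t), we take 2 derivatives. Differentiating position, we get velocity: v(t) = -15·exp(-3·t). Differentiating velocity, we get acceleration: a(t) = 45·exp(-3·t). Using a(t) = 45·exp(-3·t) and substituting t = log(3)/3, we find a = 15.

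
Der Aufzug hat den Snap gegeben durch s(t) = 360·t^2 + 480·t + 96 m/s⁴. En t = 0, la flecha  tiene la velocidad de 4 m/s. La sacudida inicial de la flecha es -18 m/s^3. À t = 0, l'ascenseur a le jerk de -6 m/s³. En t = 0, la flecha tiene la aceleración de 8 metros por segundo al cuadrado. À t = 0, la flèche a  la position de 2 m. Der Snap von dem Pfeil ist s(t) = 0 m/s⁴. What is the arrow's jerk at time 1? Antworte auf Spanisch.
Necesitamos integrar nuestra ecuación del snap s(t) = 0 1 vez. Integrando el snap y usando la condición inicial j(0) = -18, obtenemos j(t) = -18. De la ecuación de la sacudida j(t) = -18, sustituimos t = 1 para obtener j = -18.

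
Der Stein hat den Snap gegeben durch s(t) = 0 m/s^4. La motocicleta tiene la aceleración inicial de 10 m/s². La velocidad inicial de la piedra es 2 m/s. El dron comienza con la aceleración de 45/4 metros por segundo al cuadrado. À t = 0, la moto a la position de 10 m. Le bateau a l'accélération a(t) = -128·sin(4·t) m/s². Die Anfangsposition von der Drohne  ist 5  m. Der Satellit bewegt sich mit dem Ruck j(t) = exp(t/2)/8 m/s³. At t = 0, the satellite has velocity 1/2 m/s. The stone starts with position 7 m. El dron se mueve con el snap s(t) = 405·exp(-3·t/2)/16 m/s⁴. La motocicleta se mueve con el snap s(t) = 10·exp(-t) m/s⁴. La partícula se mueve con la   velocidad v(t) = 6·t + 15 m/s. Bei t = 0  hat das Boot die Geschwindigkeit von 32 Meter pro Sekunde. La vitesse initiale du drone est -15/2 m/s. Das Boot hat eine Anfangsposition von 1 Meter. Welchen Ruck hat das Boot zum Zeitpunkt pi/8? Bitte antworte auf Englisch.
To solve this, we need to take 1 derivative of our acceleration equation a(t) = -128·sin(4·t). Differentiating acceleration, we get jerk: j(t) = -512·cos(4·t). From the given jerk equation j(t) = -512·cos(4·t), we substitute t = pi/8 to get j = 0.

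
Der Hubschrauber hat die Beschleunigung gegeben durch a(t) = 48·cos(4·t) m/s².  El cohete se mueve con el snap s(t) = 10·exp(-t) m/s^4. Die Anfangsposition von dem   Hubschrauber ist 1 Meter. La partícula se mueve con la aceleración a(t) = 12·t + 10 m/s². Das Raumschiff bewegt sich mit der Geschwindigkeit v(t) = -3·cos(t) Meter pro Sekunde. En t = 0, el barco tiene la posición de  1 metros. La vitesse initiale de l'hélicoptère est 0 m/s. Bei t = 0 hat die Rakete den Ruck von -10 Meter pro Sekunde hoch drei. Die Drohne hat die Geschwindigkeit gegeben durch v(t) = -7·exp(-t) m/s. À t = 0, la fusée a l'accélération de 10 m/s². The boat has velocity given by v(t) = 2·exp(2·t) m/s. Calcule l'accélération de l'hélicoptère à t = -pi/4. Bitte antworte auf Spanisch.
De la ecuación de la aceleración a(t) = 48·cos(4·t), sustituimos t = -pi/4 para obtener a = -48.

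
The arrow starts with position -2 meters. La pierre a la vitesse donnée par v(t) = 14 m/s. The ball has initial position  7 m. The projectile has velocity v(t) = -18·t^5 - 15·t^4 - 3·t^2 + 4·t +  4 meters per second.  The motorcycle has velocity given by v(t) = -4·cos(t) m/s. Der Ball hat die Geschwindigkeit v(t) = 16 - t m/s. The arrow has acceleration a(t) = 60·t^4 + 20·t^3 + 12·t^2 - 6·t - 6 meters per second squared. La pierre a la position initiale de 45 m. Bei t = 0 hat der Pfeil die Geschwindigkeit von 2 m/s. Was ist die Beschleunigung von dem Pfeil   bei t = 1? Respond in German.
Mit a(t) = 60·t^4 + 20·t^3 + 12·t^2 - 6·t - 6 und Einsetzen von t = 1, finden wir a = 80.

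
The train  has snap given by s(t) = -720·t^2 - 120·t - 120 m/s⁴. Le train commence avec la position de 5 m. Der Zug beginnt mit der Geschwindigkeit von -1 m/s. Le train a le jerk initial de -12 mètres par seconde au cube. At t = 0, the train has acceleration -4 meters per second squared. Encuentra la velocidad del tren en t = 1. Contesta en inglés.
We must find the integral of our snap equation s(t) = -720·t^2 - 120·t - 120 3 times. The antiderivative of snap is jerk. Using j(0) = -12, we get j(t) = -240·t^3 - 60·t^2 - 120·t - 12. Integrating jerk and using the initial condition a(0) = -4, we get a(t) = -60·t^4 - 20·t^3 - 60·t^2 - 12·t - 4. Taking ∫a(t)dt and applying v(0) = -1, we find v(t) = -12·t^5 - 5·t^4 - 20·t^3 - 6·t^2 - 4·t - 1. We have velocity v(t) = -12·t^5 - 5·t^4 - 20·t^3 - 6·t^2 - 4·t - 1. Substituting t = 1: v(1) = -48.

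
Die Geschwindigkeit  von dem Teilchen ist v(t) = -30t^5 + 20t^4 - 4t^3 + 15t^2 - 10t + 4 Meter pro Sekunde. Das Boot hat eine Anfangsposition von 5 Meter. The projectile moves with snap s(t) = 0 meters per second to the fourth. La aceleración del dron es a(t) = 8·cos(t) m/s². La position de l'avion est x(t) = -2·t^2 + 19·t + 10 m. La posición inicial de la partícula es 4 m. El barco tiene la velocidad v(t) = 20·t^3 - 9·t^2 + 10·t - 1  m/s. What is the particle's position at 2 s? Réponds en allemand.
Wir müssen unsere Gleichung für die Geschwindigkeit v(t) = -30·t^5 + 20·t^4 - 4·t^3 + 15·t^2 - 10·t + 4 1-mal integrieren. Durch Integration von der Geschwindigkeit und Verwendung der Anfangsbedingung x(0) = 4, erhalten wir x(t) = -5·t^6 + 4·t^5 - t^4 + 5·t^3 - 5·t^2 + 4·t + 4. Wir haben die Position x(t) = -5·t^6 + 4·t^5 - t^4 + 5·t^3 - 5·t^2 + 4·t + 4. Durch Einsetzen von t = 2: x(2) = -176.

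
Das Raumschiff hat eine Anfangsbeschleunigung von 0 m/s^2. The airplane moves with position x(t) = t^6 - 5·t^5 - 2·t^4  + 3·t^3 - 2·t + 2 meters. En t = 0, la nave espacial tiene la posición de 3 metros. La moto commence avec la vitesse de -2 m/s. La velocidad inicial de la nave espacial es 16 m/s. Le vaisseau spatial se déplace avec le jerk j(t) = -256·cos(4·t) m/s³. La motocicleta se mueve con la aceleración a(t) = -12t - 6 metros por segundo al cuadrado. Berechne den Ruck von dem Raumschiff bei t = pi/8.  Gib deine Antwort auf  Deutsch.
Wir haben den Ruck j(t) = -256·cos(4·t). Durch Einsetzen von t = pi/8: j(pi/8) = 0.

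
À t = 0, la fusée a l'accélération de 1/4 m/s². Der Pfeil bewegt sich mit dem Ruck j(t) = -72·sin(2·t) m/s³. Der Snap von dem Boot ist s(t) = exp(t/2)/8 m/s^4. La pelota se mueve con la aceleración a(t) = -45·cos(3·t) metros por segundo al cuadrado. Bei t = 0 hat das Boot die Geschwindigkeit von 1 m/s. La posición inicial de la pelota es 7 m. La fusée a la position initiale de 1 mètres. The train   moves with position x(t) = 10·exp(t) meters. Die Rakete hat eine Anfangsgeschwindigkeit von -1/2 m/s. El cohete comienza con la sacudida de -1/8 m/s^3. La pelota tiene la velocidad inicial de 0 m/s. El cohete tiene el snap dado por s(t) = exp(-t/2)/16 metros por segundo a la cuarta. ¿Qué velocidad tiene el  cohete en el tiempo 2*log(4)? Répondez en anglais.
We must find the antiderivative of our snap equation s(t) = exp(-t/2)/16 3 times. Taking ∫s(t)dt and applying j(0) = -1/8, we find j(t) = -exp(-t/2)/8. Finding the integral of j(t) and using a(0) = 1/4: a(t) = exp(-t/2)/4. Integrating acceleration and using the initial condition v(0) = -1/2, we get v(t) = -exp(-t/2)/2. From the given velocity equation v(t) = -exp(-t/2)/2, we substitute t = 2*log(4) to get v = -1/8.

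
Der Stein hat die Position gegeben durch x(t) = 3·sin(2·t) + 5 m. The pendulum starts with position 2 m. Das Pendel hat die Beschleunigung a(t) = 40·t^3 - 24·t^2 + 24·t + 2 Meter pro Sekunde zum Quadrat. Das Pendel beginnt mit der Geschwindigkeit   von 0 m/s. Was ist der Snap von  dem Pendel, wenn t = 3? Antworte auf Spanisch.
Debemos derivar nuestra ecuación de la aceleración a(t) = 40·t^3 - 24·t^2 + 24·t + 2 2 veces. Derivando la aceleración, obtenemos la sacudida: j(t) = 120·t^2 - 48·t + 24. La derivada de la sacudida da el snap: s(t) = 240·t - 48. Usando s(t) = 240·t - 48 y sustituyendo t = 3, encontramos s = 672.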